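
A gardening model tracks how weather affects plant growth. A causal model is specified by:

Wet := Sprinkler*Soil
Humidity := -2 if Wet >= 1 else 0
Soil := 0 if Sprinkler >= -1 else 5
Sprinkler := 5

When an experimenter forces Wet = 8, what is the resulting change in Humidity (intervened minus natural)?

-2

The intervention breaks the incoming arrows to Wet: Wet := Sprinkler*Soil no longer applies, and Wet = 8.
Humidity = -2 if Wet >= 1 else 0  [with Wet=8]  = -2
Without intervention: Soil = 0 if Sprinkler >= -1 else 5  [with Sprinkler=5]  = 0; Wet = Sprinkler*Soil  [with Sprinkler=5, Soil=0]  = 0; Humidity = -2 if Wet >= 1 else 0  [with Wet=0]  = 0.
Change = -2 − 0 = -2.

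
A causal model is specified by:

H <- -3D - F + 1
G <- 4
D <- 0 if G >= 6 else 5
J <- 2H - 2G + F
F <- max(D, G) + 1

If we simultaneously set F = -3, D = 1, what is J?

-9

Setting F = -3, D = 1 by intervention discards those variables' equations.
H = -3D - F + 1  [with D=1, F=-3]  = 1
J = 2H - 2G + F  [with H=1, G=4, F=-3]  = -9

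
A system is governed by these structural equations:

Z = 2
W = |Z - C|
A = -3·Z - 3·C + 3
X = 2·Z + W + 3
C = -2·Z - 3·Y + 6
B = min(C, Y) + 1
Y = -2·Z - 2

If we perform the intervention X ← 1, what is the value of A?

The intervention breaks the incoming arrows to X: X = 2·Z + W + 3 no longer applies, and X = 1.
A is not downstream of the intervention, so its value is determined by the original equations.
Y = -2·Z - 2  [with Z=2]  = -6
C = -2·Z - 3·Y + 6  [with Z=2, Y=-6]  = 20
A = -3·Z - 3·C + 3  [with Z=2, C=20]  = -63

-63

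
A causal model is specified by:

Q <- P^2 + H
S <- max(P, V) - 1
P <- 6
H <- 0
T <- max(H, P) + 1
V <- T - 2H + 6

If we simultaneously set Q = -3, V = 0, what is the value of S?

Setting Q = -3, V = 0 by intervention discards those variables' equations.
S = max(P, V) - 1  [with P=6, V=0]  = 5

5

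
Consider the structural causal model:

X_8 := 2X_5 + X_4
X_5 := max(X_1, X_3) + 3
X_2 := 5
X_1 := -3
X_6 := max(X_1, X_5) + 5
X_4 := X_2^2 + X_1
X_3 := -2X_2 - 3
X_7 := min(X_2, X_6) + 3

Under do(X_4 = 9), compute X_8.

9

do(X_4=9) replaces the equation X_4 := X_2^2 + X_1 with the constant X_4 = 9.
X_3 = -2X_2 - 3  [with X_2=5]  = -13
X_5 = max(X_1, X_3) + 3  [with X_1=-3, X_3=-13]  = 0
X_8 = 2X_5 + X_4  [with X_5=0, X_4=9]  = 9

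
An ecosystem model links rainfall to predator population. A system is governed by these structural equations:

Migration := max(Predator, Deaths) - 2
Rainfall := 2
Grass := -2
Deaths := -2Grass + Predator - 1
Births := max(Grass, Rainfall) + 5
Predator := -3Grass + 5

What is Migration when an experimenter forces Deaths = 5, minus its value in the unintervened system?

The intervention breaks the incoming arrows to Deaths: Deaths := -2Grass + Predator - 1 no longer applies, and Deaths = 5.
Predator = -3Grass + 5  [with Grass=-2]  = 11
Migration = max(Predator, Deaths) - 2  [with Predator=11, Deaths=5]  = 9
Without intervention: Predator = -3Grass + 5  [with Grass=-2]  = 11; Deaths = -2Grass + Predator - 1  [with Grass=-2, Predator=11]  = 14; Migration = max(Predator, Deaths) - 2  [with Predator=11, Deaths=14]  = 12.
Change = 9 − 12 = -3.

-3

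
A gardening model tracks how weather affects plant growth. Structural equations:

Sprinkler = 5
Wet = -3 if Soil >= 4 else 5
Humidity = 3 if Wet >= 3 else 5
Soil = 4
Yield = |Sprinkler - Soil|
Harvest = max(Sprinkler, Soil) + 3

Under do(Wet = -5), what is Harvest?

8

The intervention breaks the incoming arrows to Wet: Wet = -3 if Soil >= 4 else 5 no longer applies, and Wet = -5.
No directed path runs from Wet to Harvest, so Harvest keeps its natural value.
Harvest = max(Sprinkler, Soil) + 3  [with Sprinkler=5, Soil=4]  = 8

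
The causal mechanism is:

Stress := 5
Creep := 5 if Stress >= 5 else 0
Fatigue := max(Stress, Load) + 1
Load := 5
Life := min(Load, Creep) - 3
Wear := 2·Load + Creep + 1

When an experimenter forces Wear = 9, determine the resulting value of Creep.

5

Under do(Wear=9), the mechanism Wear := 2·Load + Creep + 1 is discarded; Wear is fixed at 9.
Since Creep is not a descendant of the intervened variable, it is unaffected.
Creep = 5 if Stress >= 5 else 0  [with Stress=5]  = 5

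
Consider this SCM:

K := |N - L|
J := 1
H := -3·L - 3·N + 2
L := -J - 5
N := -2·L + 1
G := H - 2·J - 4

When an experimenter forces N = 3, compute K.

9

do(N=3) replaces the equation N := -2·L + 1 with the constant N = 3.
L = -J - 5  [with J=1]  = -6
K = |N - L|  [with N=3, L=-6]  = 9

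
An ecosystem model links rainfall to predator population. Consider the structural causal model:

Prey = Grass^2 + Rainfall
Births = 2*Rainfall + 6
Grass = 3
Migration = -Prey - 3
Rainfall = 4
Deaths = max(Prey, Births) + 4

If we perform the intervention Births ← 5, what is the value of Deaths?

17

Intervening sets Births = 5 and removes its equation (Births = 2*Rainfall + 6).
Prey = Grass^2 + Rainfall  [with Grass=3, Rainfall=4]  = 13
Deaths = max(Prey, Births) + 4  [with Prey=13, Births=5]  = 17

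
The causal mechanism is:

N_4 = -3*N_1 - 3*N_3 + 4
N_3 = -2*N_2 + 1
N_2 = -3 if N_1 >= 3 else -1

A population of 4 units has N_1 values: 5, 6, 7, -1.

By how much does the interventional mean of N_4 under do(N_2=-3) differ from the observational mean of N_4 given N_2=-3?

The intervention sets N_2=-3 in all 4 units regardless of N_1. Recomputing N_4 per unit gives -32, -35, -38, -14; average -29.75.
Conditioning on N_2=-3 selects the 3 unit(s) with N_1 ∈ {5, 6, 7}. Their N_4 values: -32, -35, -38. Mean = -35.
Difference = -29.75 − (-35) = 5.25.

5.25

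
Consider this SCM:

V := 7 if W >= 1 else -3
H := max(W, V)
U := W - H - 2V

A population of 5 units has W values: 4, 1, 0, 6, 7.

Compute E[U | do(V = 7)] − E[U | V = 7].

do(V=7) breaks V's dependence on W. With V=7 fixed, U across the units is -17, -20, -21, -15, -14, mean -17.4.
Observing V=7 restricts to units where V's equation naturally yields 7: W ∈ {4, 1, 6, 7}. In that subpopulation U = -17, -20, -15, -14, mean -16.5.
Difference = -17.4 − (-16.5) = -0.9.

-0.9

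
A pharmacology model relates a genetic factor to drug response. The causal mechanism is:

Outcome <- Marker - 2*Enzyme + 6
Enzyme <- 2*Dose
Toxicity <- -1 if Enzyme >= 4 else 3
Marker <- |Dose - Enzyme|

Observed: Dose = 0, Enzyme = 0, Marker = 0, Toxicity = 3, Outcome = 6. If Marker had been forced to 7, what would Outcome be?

13

do(Marker=7) replaces the equation Marker <- |Dose - Enzyme| with the constant Marker = 7.
Enzyme = 2*Dose  [with Dose=0]  = 0
Outcome = Marker - 2*Enzyme + 6  [with Marker=7, Enzyme=0]  = 13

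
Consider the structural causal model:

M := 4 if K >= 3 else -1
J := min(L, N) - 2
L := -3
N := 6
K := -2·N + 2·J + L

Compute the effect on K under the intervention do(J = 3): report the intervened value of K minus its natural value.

16

The intervention breaks the incoming arrows to J: J := min(L, N) - 2 no longer applies, and J = 3.
K = -2·N + 2·J + L  [with N=6, J=3, L=-3]  = -9
Without intervention: J = min(L, N) - 2  [with L=-3, N=6]  = -5; K = -2·N + 2·J + L  [with N=6, J=-5, L=-3]  = -25.
Change = -9 − (-25) = 16.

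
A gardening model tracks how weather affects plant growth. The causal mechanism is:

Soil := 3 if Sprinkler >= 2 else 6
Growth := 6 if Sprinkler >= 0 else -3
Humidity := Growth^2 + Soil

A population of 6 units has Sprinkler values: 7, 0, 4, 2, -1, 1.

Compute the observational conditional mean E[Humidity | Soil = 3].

Observing Soil=3 restricts to units where Soil's equation naturally yields 3: Sprinkler ∈ {7, 4, 2}. In that subpopulation Humidity = 39, 39, 39, mean 39.

39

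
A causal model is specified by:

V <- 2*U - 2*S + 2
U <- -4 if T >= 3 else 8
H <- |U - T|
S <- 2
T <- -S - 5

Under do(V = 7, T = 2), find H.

6

Setting V = 7, T = 2 by intervention discards those variables' equations.
U = -4 if T >= 3 else 8  [with T=2]  = 8
H = |U - T|  [with U=8, T=2]  = 6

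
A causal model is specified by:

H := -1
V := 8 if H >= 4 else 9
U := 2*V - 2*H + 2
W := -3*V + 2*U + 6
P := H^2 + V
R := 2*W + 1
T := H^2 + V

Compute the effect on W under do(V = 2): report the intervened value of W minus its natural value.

-7

Under do(V=2), the mechanism V := 8 if H >= 4 else 9 is discarded; V is fixed at 2.
U = 2*V - 2*H + 2  [with V=2, H=-1]  = 8
W = -3*V + 2*U + 6  [with V=2, U=8]  = 16
Without intervention: V = 8 if H >= 4 else 9  [with H=-1]  = 9; U = 2*V - 2*H + 2  [with V=9, H=-1]  = 22; W = -3*V + 2*U + 6  [with V=9, U=22]  = 23.
Change = 16 − 23 = -7.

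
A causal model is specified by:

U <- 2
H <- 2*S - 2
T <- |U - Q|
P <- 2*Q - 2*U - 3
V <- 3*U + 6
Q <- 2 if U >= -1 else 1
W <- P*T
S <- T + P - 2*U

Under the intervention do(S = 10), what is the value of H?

18

The intervention breaks the incoming arrows to S: S <- T + P - 2*U no longer applies, and S = 10.
H = 2*S - 2  [with S=10]  = 18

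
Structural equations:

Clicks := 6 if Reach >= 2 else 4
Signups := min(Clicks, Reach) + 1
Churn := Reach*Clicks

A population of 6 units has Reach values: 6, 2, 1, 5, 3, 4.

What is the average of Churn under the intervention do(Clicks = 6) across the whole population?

21

The intervention sets Clicks=6 in all 6 units regardless of Reach. Recomputing Churn per unit gives 36, 12, 6, 30, 18, 24; average 21.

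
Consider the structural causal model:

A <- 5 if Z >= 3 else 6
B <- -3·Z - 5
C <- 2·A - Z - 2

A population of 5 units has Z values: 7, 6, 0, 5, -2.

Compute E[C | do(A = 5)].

4.8

do(A=5) breaks A's dependence on Z. With A=5 fixed, C across the units is 1, 2, 8, 3, 10, mean 4.8.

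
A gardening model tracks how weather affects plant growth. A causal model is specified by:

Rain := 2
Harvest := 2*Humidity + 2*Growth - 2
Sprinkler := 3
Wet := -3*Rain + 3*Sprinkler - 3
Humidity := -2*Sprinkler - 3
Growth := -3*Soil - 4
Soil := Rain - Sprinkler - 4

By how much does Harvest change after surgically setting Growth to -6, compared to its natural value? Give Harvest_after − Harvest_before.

-34

Under do(Growth=-6), the mechanism Growth := -3*Soil - 4 is discarded; Growth is fixed at -6.
Humidity = -2*Sprinkler - 3  [with Sprinkler=3]  = -9
Harvest = 2*Humidity + 2*Growth - 2  [with Humidity=-9, Growth=-6]  = -32
Without intervention: Soil = Rain - Sprinkler - 4  [with Rain=2, Sprinkler=3]  = -5; Growth = -3*Soil - 4  [with Soil=-5]  = 11; Humidity = -2*Sprinkler - 3  [with Sprinkler=3]  = -9; Harvest = 2*Humidity + 2*Growth - 2  [with Humidity=-9, Growth=11]  = 2.
Change = -32 − 2 = -34.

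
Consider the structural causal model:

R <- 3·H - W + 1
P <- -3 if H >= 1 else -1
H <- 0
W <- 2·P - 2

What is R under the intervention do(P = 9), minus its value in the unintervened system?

-20

Under do(P=9), the mechanism P <- -3 if H >= 1 else -1 is discarded; P is fixed at 9.
W = 2·P - 2  [with P=9]  = 16
R = 3·H - W + 1  [with H=0, W=16]  = -15
Without intervention: P = -3 if H >= 1 else -1  [with H=0]  = -1; W = 2·P - 2  [with P=-1]  = -4; R = 3·H - W + 1  [with H=0, W=-4]  = 5.
Change = -15 − 5 = -20.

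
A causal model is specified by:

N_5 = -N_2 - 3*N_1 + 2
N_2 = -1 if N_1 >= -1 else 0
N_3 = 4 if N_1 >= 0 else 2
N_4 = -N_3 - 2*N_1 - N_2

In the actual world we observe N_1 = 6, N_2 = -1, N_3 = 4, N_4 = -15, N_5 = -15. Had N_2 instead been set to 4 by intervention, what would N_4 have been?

-20

Under do(N_2=4), the mechanism N_2 = -1 if N_1 >= -1 else 0 is discarded; N_2 is fixed at 4.
N_3 = 4 if N_1 >= 0 else 2  [with N_1=6]  = 4
N_4 = -N_3 - 2*N_1 - N_2  [with N_3=4, N_1=6, N_2=4]  = -20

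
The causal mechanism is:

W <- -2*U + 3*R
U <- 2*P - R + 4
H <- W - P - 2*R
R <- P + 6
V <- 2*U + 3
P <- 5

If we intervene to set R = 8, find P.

Under do(R=8), the mechanism R <- P + 6 is discarded; R is fixed at 8.
P is not downstream of the intervention, so its value is determined by the original equations.

5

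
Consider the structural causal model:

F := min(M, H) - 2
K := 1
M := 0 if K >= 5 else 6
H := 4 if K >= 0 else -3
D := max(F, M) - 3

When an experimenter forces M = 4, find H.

The intervention breaks the incoming arrows to M: M := 0 if K >= 5 else 6 no longer applies, and M = 4.
Since H is not a descendant of the intervened variable, it is unaffected.
H = 4 if K >= 0 else -3  [with K=1]  = 4

4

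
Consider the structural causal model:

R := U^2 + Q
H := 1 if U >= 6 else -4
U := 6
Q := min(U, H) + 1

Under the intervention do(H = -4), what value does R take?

33

Under do(H=-4), the mechanism H := 1 if U >= 6 else -4 is discarded; H is fixed at -4.
Q = min(U, H) + 1  [with U=6, H=-4]  = -3
R = U^2 + Q  [with U=6, Q=-3]  = 33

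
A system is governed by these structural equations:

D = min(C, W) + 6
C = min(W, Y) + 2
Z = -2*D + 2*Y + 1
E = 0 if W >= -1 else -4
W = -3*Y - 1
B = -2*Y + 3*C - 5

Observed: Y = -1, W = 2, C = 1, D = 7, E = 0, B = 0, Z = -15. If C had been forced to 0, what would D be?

6

The intervention breaks the incoming arrows to C: C = min(W, Y) + 2 no longer applies, and C = 0.
W = -3*Y - 1  [with Y=-1]  = 2
D = min(C, W) + 6  [with C=0, W=2]  = 6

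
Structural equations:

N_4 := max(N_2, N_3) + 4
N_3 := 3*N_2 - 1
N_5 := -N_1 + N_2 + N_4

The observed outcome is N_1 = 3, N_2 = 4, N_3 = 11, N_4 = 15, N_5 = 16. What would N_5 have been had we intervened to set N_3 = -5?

do(N_3=-5) replaces the equation N_3 := 3*N_2 - 1 with the constant N_3 = -5.
N_4 = max(N_2, N_3) + 4  [with N_2=4, N_3=-5]  = 8
N_5 = -N_1 + N_2 + N_4  [with N_1=3, N_2=4, N_4=8]  = 9

9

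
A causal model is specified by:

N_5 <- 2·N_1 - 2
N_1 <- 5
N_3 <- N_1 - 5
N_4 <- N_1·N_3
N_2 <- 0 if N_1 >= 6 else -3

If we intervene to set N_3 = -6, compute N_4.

-30

The intervention breaks the incoming arrows to N_3: N_3 <- N_1 - 5 no longer applies, and N_3 = -6.
N_4 = N_1·N_3  [with N_1=5, N_3=-6]  = -30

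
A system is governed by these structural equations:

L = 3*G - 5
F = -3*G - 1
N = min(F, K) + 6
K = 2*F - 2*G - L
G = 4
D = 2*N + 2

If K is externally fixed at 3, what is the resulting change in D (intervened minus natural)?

56

Under do(K=3), the mechanism K = 2*F - 2*G - L is discarded; K is fixed at 3.
F = -3*G - 1  [with G=4]  = -13
N = min(F, K) + 6  [with F=-13, K=3]  = -7
D = 2*N + 2  [with N=-7]  = -12
Without intervention: F = -3*G - 1  [with G=4]  = -13; L = 3*G - 5  [with G=4]  = 7; K = 2*F - 2*G - L  [with F=-13, G=4, L=7]  = -41; N = min(F, K) + 6  [with F=-13, K=-41]  = -35; D = 2*N + 2  [with N=-35]  = -68.
Change = -12 − (-68) = 56.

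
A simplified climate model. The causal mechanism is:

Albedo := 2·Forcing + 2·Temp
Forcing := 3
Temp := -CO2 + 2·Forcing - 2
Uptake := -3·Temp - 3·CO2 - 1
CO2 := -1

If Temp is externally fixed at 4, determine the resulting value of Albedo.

The intervention breaks the incoming arrows to Temp: Temp := -CO2 + 2·Forcing - 2 no longer applies, and Temp = 4.
Albedo = 2·Forcing + 2·Temp  [with Forcing=3, Temp=4]  = 14

14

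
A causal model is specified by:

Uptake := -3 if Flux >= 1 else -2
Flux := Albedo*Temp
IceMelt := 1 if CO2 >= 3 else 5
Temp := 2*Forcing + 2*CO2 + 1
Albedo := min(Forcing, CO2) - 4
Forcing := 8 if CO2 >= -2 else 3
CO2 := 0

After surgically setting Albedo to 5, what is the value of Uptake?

Under do(Albedo=5), the mechanism Albedo := min(Forcing, CO2) - 4 is discarded; Albedo is fixed at 5.
Forcing = 8 if CO2 >= -2 else 3  [with CO2=0]  = 8
Temp = 2*Forcing + 2*CO2 + 1  [with Forcing=8, CO2=0]  = 17
Flux = Albedo*Temp  [with Albedo=5, Temp=17]  = 85
Uptake = -3 if Flux >= 1 else -2  [with Flux=85]  = -3

-3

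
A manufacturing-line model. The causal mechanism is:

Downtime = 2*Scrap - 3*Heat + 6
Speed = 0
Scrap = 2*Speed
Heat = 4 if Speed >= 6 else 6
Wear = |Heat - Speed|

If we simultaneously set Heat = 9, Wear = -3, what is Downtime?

-21

Under do(Heat = 9, Wear = -3), each intervened variable's structural equation is replaced by its fixed value.
Scrap = 2*Speed  [with Speed=0]  = 0
Downtime = 2*Scrap - 3*Heat + 6  [with Scrap=0, Heat=9]  = -21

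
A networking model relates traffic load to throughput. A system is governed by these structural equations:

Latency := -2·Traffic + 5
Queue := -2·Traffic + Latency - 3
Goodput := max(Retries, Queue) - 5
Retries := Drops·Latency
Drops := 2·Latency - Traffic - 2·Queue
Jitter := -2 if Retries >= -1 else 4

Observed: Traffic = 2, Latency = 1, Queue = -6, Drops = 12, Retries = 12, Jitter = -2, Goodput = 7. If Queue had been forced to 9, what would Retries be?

-18

do(Queue=9) replaces the equation Queue := -2·Traffic + Latency - 3 with the constant Queue = 9.
Latency = -2·Traffic + 5  [with Traffic=2]  = 1
Drops = 2·Latency - Traffic - 2·Queue  [with Latency=1, Traffic=2, Queue=9]  = -18
Retries = Drops·Latency  [with Drops=-18, Latency=1]  = -18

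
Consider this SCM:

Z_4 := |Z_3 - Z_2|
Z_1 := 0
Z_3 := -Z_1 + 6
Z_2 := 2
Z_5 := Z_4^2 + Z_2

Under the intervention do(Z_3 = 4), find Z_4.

The intervention breaks the incoming arrows to Z_3: Z_3 := -Z_1 + 6 no longer applies, and Z_3 = 4.
Z_4 = |Z_3 - Z_2|  [with Z_3=4, Z_2=2]  = 2

2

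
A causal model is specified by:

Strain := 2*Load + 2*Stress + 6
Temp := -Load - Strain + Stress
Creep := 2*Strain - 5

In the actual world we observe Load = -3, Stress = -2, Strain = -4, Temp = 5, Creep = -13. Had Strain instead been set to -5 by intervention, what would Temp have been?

6

The intervention breaks the incoming arrows to Strain: Strain := 2*Load + 2*Stress + 6 no longer applies, and Strain = -5.
Temp = -Load - Strain + Stress  [with Load=-3, Strain=-5, Stress=-2]  = 6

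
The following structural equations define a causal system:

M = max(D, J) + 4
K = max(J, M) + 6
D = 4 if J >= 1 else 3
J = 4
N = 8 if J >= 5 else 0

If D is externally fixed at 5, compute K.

Under do(D=5), the mechanism D = 4 if J >= 1 else 3 is discarded; D is fixed at 5.
M = max(D, J) + 4  [with D=5, J=4]  = 9
K = max(J, M) + 6  [with J=4, M=9]  = 15

15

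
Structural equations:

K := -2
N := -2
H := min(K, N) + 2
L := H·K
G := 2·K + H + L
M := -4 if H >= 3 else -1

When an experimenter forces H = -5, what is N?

Under do(H=-5), the mechanism H := min(K, N) + 2 is discarded; H is fixed at -5.
Since N is not a descendant of the intervened variable, it is unaffected.

-2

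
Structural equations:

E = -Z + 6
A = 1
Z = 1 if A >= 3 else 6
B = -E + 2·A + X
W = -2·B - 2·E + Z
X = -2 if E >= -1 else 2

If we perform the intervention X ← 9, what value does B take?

11

Intervening sets X = 9 and removes its equation (X = -2 if E >= -1 else 2).
Z = 1 if A >= 3 else 6  [with A=1]  = 6
E = -Z + 6  [with Z=6]  = 0
B = -E + 2·A + X  [with E=0, A=1, X=9]  = 11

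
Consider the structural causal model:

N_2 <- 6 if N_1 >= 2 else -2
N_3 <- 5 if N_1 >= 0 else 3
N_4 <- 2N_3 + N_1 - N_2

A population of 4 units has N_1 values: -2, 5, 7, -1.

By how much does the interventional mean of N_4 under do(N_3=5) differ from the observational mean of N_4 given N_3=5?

0.25

Every unit gets N_3=5 under the intervention. N_4 values become 10, 9, 11, 11; E[N_4|do(N_3=5)] = 10.25.
E[N_4|N_3=5] averages over only the 2 units with N_3=5 (N_1 = 5, 7): N_4 = 9, 11, mean 10.
Difference = 10.25 − 10 = 0.25.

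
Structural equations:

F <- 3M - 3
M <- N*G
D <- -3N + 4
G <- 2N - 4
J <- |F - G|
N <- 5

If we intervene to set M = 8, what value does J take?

15

do(M=8) replaces the equation M <- N*G with the constant M = 8.
G = 2N - 4  [with N=5]  = 6
F = 3M - 3  [with M=8]  = 21
J = |F - G|  [with F=21, G=6]  = 15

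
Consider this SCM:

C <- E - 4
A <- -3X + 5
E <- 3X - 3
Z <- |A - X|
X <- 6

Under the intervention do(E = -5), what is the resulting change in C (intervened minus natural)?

Under do(E=-5), the mechanism E <- 3X - 3 is discarded; E is fixed at -5.
C = E - 4  [with E=-5]  = -9
Without intervention: E = 3X - 3  [with X=6]  = 15; C = E - 4  [with E=15]  = 11.
Change = -9 − 11 = -20.

-20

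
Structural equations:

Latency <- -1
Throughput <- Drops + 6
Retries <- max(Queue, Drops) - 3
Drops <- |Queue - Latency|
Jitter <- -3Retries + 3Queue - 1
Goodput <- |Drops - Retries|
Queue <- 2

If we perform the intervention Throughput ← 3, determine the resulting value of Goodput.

Intervening sets Throughput = 3 and removes its equation (Throughput <- Drops + 6).
No directed path runs from Throughput to Goodput, so Goodput keeps its natural value.
Drops = |Queue - Latency|  [with Queue=2, Latency=-1]  = 3
Retries = max(Queue, Drops) - 3  [with Queue=2, Drops=3]  = 0
Goodput = |Drops - Retries|  [with Drops=3, Retries=0]  = 3

3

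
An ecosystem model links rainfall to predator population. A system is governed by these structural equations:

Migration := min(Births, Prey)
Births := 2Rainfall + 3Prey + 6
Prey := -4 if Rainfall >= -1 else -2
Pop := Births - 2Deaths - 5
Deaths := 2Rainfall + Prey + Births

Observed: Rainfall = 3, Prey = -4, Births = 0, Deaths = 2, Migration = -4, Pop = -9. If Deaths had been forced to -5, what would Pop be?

5

Under do(Deaths=-5), the mechanism Deaths := 2Rainfall + Prey + Births is discarded; Deaths is fixed at -5.
Prey = -4 if Rainfall >= -1 else -2  [with Rainfall=3]  = -4
Births = 2Rainfall + 3Prey + 6  [with Rainfall=3, Prey=-4]  = 0
Pop = Births - 2Deaths - 5  [with Births=0, Deaths=-5]  = 5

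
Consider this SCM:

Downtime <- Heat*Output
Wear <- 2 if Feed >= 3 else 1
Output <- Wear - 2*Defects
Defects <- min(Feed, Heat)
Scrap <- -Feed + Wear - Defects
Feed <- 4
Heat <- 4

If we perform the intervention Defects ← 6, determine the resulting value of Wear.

Under do(Defects=6), the mechanism Defects <- min(Feed, Heat) is discarded; Defects is fixed at 6.
Since Wear is not a descendant of the intervened variable, it is unaffected.
Wear = 2 if Feed >= 3 else 1  [with Feed=4]  = 2

2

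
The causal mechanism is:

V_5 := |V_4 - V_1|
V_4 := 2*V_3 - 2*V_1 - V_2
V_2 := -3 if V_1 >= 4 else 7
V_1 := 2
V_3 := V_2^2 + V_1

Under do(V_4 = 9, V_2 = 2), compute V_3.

6

Setting V_4 = 9, V_2 = 2 by intervention discards those variables' equations.
V_3 = V_2^2 + V_1  [with V_2=2, V_1=2]  = 6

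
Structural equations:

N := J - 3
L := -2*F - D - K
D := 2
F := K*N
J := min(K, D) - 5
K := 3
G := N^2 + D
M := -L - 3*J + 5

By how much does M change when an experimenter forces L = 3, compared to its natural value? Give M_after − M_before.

do(L=3) replaces the equation L := -2*F - D - K with the constant L = 3.
J = min(K, D) - 5  [with K=3, D=2]  = -3
M = -L - 3*J + 5  [with L=3, J=-3]  = 11
Without intervention: J = min(K, D) - 5  [with K=3, D=2]  = -3; N = J - 3  [with J=-3]  = -6; F = K*N  [with K=3, N=-6]  = -18; L = -2*F - D - K  [with F=-18, D=2, K=3]  = 31; M = -L - 3*J + 5  [with L=31, J=-3]  = -17.
Change = 11 − (-17) = 28.

28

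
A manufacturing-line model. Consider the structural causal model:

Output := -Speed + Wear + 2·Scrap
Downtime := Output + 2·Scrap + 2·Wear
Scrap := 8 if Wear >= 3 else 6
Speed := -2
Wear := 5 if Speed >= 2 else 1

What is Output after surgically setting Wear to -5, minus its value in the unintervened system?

Under do(Wear=-5), the mechanism Wear := 5 if Speed >= 2 else 1 is discarded; Wear is fixed at -5.
Scrap = 8 if Wear >= 3 else 6  [with Wear=-5]  = 6
Output = -Speed + Wear + 2·Scrap  [with Speed=-2, Wear=-5, Scrap=6]  = 9
Without intervention: Wear = 5 if Speed >= 2 else 1  [with Speed=-2]  = 1; Scrap = 8 if Wear >= 3 else 6  [with Wear=1]  = 6; Output = -Speed + Wear + 2·Scrap  [with Speed=-2, Wear=1, Scrap=6]  = 15.
Change = 9 − 15 = -6.

-6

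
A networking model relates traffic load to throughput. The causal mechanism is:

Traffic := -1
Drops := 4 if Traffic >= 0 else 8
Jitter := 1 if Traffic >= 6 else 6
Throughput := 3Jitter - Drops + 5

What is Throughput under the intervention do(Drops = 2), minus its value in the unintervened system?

6

Under do(Drops=2), the mechanism Drops := 4 if Traffic >= 0 else 8 is discarded; Drops is fixed at 2.
Jitter = 1 if Traffic >= 6 else 6  [with Traffic=-1]  = 6
Throughput = 3Jitter - Drops + 5  [with Jitter=6, Drops=2]  = 21
Without intervention: Drops = 4 if Traffic >= 0 else 8  [with Traffic=-1]  = 8; Jitter = 1 if Traffic >= 6 else 6  [with Traffic=-1]  = 6; Throughput = 3Jitter - Drops + 5  [with Jitter=6, Drops=8]  = 15.
Change = 21 − 15 = 6.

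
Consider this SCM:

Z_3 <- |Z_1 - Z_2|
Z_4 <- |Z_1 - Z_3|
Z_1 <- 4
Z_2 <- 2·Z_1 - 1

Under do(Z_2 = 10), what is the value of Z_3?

The intervention breaks the incoming arrows to Z_2: Z_2 <- 2·Z_1 - 1 no longer applies, and Z_2 = 10.
Z_3 = |Z_1 - Z_2|  [with Z_1=4, Z_2=10]  = 6

6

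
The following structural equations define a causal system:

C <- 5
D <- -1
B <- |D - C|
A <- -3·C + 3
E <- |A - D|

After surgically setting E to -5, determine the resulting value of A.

-12

The intervention breaks the incoming arrows to E: E <- |A - D| no longer applies, and E = -5.
Since A is not a descendant of the intervened variable, it is unaffected.
A = -3·C + 3  [with C=5]  = -12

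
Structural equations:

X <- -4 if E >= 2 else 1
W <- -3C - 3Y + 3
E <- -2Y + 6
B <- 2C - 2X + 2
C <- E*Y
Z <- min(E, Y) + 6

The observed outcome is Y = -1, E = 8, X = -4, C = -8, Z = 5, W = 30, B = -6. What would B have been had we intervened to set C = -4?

The intervention breaks the incoming arrows to C: C <- E*Y no longer applies, and C = -4.
E = -2Y + 6  [with Y=-1]  = 8
X = -4 if E >= 2 else 1  [with E=8]  = -4
B = 2C - 2X + 2  [with C=-4, X=-4]  = 2

2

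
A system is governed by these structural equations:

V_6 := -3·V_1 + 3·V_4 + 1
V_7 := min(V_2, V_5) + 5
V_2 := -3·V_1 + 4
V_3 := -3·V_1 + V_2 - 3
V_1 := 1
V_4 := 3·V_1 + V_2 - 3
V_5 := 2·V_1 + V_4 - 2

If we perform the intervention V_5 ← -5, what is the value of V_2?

1

Under do(V_5=-5), the mechanism V_5 := 2·V_1 + V_4 - 2 is discarded; V_5 is fixed at -5.
No directed path runs from V_5 to V_2, so V_2 keeps its natural value.
V_2 = -3·V_1 + 4  [with V_1=1]  = 1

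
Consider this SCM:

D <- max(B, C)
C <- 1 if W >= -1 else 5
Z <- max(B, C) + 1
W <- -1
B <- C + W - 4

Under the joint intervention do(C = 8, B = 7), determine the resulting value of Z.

Under do(C = 8, B = 7), each intervened variable's structural equation is replaced by its fixed value.
Z = max(B, C) + 1  [with B=7, C=8]  = 9

9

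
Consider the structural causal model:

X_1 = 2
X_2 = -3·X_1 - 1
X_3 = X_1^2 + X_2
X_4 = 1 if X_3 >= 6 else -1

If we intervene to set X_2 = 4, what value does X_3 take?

8

The intervention breaks the incoming arrows to X_2: X_2 = -3·X_1 - 1 no longer applies, and X_2 = 4.
X_3 = X_1^2 + X_2  [with X_1=2, X_2=4]  = 8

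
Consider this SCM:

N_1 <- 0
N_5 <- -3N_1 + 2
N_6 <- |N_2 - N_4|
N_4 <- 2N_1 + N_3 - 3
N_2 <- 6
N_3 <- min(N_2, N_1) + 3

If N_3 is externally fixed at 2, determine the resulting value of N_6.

The intervention breaks the incoming arrows to N_3: N_3 <- min(N_2, N_1) + 3 no longer applies, and N_3 = 2.
N_4 = 2N_1 + N_3 - 3  [with N_1=0, N_3=2]  = -1
N_6 = |N_2 - N_4|  [with N_2=6, N_4=-1]  = 7

7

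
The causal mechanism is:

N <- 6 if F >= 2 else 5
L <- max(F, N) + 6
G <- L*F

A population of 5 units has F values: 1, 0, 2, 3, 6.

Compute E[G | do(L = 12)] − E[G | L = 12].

The intervention sets L=12 in all 5 units regardless of F. Recomputing G per unit gives 12, 0, 24, 36, 72; average 28.8.
E[G|L=12] averages over only the 3 units with L=12 (F = 2, 3, 6): G = 24, 36, 72, mean 44.
Difference = 28.8 − 44 = -15.2.

-15.2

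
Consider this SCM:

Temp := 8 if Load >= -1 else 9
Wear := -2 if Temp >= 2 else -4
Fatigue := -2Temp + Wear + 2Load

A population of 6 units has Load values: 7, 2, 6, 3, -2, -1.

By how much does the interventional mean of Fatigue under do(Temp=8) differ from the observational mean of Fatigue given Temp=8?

The intervention sets Temp=8 in all 6 units regardless of Load. Recomputing Fatigue per unit gives -4, -14, -6, -12, -22, -20; average -13.
Conditioning on Temp=8 selects the 5 unit(s) with Load ∈ {7, 2, 6, 3, -1}. Their Fatigue values: -4, -14, -6, -12, -20. Mean = -11.2.
Difference = -13 − (-11.2) = -1.8.

-1.8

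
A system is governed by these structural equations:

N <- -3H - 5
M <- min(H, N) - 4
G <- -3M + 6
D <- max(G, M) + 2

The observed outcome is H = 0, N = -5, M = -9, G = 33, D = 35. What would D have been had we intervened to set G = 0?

Intervening sets G = 0 and removes its equation (G <- -3M + 6).
N = -3H - 5  [with H=0]  = -5
M = min(H, N) - 4  [with H=0, N=-5]  = -9
D = max(G, M) + 2  [with G=0, M=-9]  = 2

2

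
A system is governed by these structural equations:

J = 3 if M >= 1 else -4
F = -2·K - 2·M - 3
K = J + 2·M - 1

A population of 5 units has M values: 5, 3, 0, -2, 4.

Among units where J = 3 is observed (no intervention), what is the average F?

E[F|J=3] averages over only the 3 units with J=3 (M = 5, 3, 4): F = -37, -25, -31, mean -31.

-31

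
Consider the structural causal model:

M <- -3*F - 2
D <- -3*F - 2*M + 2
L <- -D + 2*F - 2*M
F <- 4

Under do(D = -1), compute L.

37

The intervention breaks the incoming arrows to D: D <- -3*F - 2*M + 2 no longer applies, and D = -1.
M = -3*F - 2  [with F=4]  = -14
L = -D + 2*F - 2*M  [with D=-1, F=4, M=-14]  = 37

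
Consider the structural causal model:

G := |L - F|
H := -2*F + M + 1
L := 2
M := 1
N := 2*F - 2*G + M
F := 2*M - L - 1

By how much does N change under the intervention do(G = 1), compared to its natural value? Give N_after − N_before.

4

Under do(G=1), the mechanism G := |L - F| is discarded; G is fixed at 1.
F = 2*M - L - 1  [with M=1, L=2]  = -1
N = 2*F - 2*G + M  [with F=-1, G=1, M=1]  = -3
Without intervention: F = 2*M - L - 1  [with M=1, L=2]  = -1; G = |L - F|  [with L=2, F=-1]  = 3; N = 2*F - 2*G + M  [with F=-1, G=3, M=1]  = -7.
Change = -3 − (-7) = 4.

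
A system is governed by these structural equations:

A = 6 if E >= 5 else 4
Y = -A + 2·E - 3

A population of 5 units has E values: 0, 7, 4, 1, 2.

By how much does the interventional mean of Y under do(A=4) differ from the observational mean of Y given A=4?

Every unit gets A=4 under the intervention. Y values become -7, 7, 1, -5, -3; E[Y|do(A=4)] = -1.4.
Conditioning on A=4 selects the 4 unit(s) with E ∈ {0, 4, 1, 2}. Their Y values: -7, 1, -5, -3. Mean = -3.5.
Difference = -1.4 − (-3.5) = 2.1.

2.1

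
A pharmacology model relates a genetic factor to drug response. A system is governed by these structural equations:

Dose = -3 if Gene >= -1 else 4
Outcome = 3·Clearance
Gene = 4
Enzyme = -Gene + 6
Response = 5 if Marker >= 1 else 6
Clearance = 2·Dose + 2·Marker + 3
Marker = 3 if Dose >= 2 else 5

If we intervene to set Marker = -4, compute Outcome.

-33

The intervention breaks the incoming arrows to Marker: Marker = 3 if Dose >= 2 else 5 no longer applies, and Marker = -4.
Dose = -3 if Gene >= -1 else 4  [with Gene=4]  = -3
Clearance = 2·Dose + 2·Marker + 3  [with Dose=-3, Marker=-4]  = -11
Outcome = 3·Clearance  [with Clearance=-11]  = -33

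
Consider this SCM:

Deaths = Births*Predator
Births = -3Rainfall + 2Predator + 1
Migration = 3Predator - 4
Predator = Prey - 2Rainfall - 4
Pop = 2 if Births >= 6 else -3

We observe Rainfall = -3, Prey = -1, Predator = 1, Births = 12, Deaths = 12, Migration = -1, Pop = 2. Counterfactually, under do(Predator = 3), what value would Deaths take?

do(Predator=3) replaces the equation Predator = Prey - 2Rainfall - 4 with the constant Predator = 3.
Births = -3Rainfall + 2Predator + 1  [with Rainfall=-3, Predator=3]  = 16
Deaths = Births*Predator  [with Births=16, Predator=3]  = 48

48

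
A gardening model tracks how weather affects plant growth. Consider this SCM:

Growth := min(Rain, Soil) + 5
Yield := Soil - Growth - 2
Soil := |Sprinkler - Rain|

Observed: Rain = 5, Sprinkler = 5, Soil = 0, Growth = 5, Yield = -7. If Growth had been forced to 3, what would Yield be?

-5

Intervening sets Growth = 3 and removes its equation (Growth := min(Rain, Soil) + 5).
Soil = |Sprinkler - Rain|  [with Sprinkler=5, Rain=5]  = 0
Yield = Soil - Growth - 2  [with Soil=0, Growth=3]  = -5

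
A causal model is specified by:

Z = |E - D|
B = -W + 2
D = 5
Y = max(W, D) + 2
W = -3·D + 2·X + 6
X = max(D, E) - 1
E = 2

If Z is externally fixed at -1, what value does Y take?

7

The intervention breaks the incoming arrows to Z: Z = |E - D| no longer applies, and Z = -1.
Y is not downstream of the intervention, so its value is determined by the original equations.
X = max(D, E) - 1  [with D=5, E=2]  = 4
W = -3·D + 2·X + 6  [with D=5, X=4]  = -1
Y = max(W, D) + 2  [with W=-1, D=5]  = 7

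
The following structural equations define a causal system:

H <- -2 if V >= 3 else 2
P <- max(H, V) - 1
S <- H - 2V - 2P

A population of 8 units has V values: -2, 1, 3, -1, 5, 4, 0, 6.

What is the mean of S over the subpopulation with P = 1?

Conditioning on P=1 selects the 4 unit(s) with V ∈ {-2, 1, -1, 0}. Their S values: 4, -2, 2, 0. Mean = 1.

1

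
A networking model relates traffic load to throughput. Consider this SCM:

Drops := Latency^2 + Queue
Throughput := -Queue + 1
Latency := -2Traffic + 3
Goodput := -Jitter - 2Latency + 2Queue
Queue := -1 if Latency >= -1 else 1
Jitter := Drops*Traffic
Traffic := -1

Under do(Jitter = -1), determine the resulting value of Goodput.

Under do(Jitter=-1), the mechanism Jitter := Drops*Traffic is discarded; Jitter is fixed at -1.
Latency = -2Traffic + 3  [with Traffic=-1]  = 5
Queue = -1 if Latency >= -1 else 1  [with Latency=5]  = -1
Goodput = -Jitter - 2Latency + 2Queue  [with Jitter=-1, Latency=5, Queue=-1]  = -11

-11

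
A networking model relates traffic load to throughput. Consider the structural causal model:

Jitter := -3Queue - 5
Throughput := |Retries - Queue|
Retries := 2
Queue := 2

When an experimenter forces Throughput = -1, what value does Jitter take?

Under do(Throughput=-1), the mechanism Throughput := |Retries - Queue| is discarded; Throughput is fixed at -1.
Since Jitter is not a descendant of the intervened variable, it is unaffected.
Jitter = -3Queue - 5  [with Queue=2]  = -11

-11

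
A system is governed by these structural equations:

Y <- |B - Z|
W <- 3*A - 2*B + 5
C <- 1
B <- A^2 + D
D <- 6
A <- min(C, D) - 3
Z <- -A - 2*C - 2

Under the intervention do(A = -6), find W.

-97

The intervention breaks the incoming arrows to A: A <- min(C, D) - 3 no longer applies, and A = -6.
B = A^2 + D  [with A=-6, D=6]  = 42
W = 3*A - 2*B + 5  [with A=-6, B=42]  = -97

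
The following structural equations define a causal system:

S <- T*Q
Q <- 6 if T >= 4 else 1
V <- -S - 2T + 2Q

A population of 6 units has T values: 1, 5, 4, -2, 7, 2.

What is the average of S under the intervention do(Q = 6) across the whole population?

The intervention sets Q=6 in all 6 units regardless of T. Recomputing S per unit gives 6, 30, 24, -12, 42, 12; average 17.

17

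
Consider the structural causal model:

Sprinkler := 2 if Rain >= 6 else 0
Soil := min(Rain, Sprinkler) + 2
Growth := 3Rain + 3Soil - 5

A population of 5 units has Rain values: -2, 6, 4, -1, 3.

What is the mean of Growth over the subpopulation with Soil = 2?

E[Growth|Soil=2] averages over only the 2 units with Soil=2 (Rain = 4, 3): Growth = 13, 10, mean 11.5.

11.5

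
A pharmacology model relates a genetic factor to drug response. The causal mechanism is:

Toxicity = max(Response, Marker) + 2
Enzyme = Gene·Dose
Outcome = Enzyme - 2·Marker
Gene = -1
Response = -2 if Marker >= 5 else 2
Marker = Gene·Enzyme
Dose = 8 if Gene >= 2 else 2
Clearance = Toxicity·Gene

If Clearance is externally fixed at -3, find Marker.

Under do(Clearance=-3), the mechanism Clearance = Toxicity·Gene is discarded; Clearance is fixed at -3.
Since Marker is not a descendant of the intervened variable, it is unaffected.
Dose = 8 if Gene >= 2 else 2  [with Gene=-1]  = 2
Enzyme = Gene·Dose  [with Gene=-1, Dose=2]  = -2
Marker = Gene·Enzyme  [with Gene=-1, Enzyme=-2]  = 2

2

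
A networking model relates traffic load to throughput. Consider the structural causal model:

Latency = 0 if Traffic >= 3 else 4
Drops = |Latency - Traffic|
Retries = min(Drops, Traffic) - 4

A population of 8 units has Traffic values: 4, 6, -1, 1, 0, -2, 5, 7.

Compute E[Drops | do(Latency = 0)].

The intervention sets Latency=0 in all 8 units regardless of Traffic. Recomputing Drops per unit gives 4, 6, 1, 1, 0, 2, 5, 7; average 3.25.

3.25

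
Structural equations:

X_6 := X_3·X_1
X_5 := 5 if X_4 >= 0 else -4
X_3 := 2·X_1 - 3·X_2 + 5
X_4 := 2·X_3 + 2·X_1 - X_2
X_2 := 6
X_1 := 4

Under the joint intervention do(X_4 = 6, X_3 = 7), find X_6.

The joint intervention fixes X_4 = 6, X_3 = 7, removing each variable's own equation.
X_6 = X_3·X_1  [with X_3=7, X_1=4]  = 28

28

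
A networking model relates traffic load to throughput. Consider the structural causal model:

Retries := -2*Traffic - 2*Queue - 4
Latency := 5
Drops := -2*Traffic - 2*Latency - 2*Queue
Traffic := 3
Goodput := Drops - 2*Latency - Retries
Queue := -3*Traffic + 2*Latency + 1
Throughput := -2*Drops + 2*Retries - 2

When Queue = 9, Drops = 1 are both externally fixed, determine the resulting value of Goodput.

Under do(Queue = 9, Drops = 1), each intervened variable's structural equation is replaced by its fixed value.
Retries = -2*Traffic - 2*Queue - 4  [with Traffic=3, Queue=9]  = -28
Goodput = Drops - 2*Latency - Retries  [with Drops=1, Latency=5, Retries=-28]  = 19

19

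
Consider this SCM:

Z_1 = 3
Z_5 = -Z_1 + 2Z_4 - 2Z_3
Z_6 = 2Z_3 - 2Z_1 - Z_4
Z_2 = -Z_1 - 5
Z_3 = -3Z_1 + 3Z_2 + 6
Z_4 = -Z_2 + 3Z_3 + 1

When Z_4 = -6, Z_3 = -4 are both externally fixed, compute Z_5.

The joint intervention fixes Z_4 = -6, Z_3 = -4, removing each variable's own equation.
Z_5 = -Z_1 + 2Z_4 - 2Z_3  [with Z_1=3, Z_4=-6, Z_3=-4]  = -7

-7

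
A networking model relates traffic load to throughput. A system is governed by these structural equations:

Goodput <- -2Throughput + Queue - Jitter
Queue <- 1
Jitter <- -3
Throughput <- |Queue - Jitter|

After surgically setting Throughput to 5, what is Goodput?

-6

The intervention breaks the incoming arrows to Throughput: Throughput <- |Queue - Jitter| no longer applies, and Throughput = 5.
Goodput = -2Throughput + Queue - Jitter  [with Throughput=5, Queue=1, Jitter=-3]  = -6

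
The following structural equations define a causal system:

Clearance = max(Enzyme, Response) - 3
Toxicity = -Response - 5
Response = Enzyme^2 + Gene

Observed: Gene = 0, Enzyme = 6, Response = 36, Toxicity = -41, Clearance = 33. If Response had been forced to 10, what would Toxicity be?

The intervention breaks the incoming arrows to Response: Response = Enzyme^2 + Gene no longer applies, and Response = 10.
Toxicity = -Response - 5  [with Response=10]  = -15

-15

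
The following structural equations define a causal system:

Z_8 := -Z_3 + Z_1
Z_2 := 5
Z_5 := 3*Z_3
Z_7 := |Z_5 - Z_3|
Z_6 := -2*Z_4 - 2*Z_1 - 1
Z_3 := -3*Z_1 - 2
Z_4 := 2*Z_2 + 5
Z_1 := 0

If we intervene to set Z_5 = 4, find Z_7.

Under do(Z_5=4), the mechanism Z_5 := 3*Z_3 is discarded; Z_5 is fixed at 4.
Z_3 = -3*Z_1 - 2  [with Z_1=0]  = -2
Z_7 = |Z_5 - Z_3|  [with Z_5=4, Z_3=-2]  = 6

6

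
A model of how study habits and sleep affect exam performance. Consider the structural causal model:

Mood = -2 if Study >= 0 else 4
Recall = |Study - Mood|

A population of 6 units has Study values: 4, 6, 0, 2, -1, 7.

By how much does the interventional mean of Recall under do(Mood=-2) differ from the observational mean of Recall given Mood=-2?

-0.8

do(Mood=-2) breaks Mood's dependence on Study. With Mood=-2 fixed, Recall across the units is 6, 8, 2, 4, 1, 9, mean 5.
Conditioning on Mood=-2 selects the 5 unit(s) with Study ∈ {4, 6, 0, 2, 7}. Their Recall values: 6, 8, 2, 4, 9. Mean = 5.8.
Difference = 5 − 5.8 = -0.8.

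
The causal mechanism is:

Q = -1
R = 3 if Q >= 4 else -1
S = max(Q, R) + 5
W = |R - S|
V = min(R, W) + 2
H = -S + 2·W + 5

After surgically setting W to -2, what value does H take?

-3

Under do(W=-2), the mechanism W = |R - S| is discarded; W is fixed at -2.
R = 3 if Q >= 4 else -1  [with Q=-1]  = -1
S = max(Q, R) + 5  [with Q=-1, R=-1]  = 4
H = -S + 2·W + 5  [with S=4, W=-2]  = -3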